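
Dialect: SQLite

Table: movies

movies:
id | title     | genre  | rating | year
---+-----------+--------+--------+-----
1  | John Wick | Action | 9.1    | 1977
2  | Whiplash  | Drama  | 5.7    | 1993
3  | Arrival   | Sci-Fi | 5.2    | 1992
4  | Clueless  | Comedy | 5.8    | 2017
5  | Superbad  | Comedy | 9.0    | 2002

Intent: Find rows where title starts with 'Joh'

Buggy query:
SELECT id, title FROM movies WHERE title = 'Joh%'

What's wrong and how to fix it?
Bug: Wildcards only work with LIKE; '=' treats '%' as a literal character

Fix: Replace '=' with LIKE so 'Joh%' is treated as a pattern

Corrected query:
SELECT id, title FROM movies WHERE title LIKE 'Joh%'

Result:
id | title    
---+----------
1  | John Wick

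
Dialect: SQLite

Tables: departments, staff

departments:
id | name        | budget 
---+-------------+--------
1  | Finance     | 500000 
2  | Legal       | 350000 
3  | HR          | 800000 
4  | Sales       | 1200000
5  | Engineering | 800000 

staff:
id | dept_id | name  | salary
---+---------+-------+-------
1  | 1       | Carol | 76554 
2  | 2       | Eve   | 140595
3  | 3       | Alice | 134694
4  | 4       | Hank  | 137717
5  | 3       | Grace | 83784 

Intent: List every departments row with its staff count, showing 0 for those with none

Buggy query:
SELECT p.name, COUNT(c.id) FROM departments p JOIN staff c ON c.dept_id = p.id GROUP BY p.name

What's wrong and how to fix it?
Bug: INNER JOIN drops departments rows that have no matching staff rows

Fix: Switch to LEFT JOIN to retain unmatched parent rows

Corrected query:
SELECT p.name, COUNT(c.id) FROM departments p LEFT JOIN staff c ON c.dept_id = p.id GROUP BY p.name

Result:
name        | COUNT(c.id)
------------+------------
Engineering | 0          
Finance     | 1          
HR          | 2          
Legal       | 1          
Sales       | 1          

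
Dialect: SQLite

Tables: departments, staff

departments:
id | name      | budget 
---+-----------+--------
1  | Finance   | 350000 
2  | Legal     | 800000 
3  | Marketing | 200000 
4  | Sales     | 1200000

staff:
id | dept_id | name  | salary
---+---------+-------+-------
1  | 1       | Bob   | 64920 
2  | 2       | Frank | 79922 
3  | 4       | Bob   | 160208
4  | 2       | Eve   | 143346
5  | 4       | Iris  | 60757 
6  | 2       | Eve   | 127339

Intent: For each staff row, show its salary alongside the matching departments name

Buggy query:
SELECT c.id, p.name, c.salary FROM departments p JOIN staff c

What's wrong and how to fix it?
Bug: JOIN with no ON clause produces a cartesian product; every staff row pairs with every departments row

Fix: Specify the join condition linking the foreign key to the parent id

Corrected query:
SELECT c.id, p.name, c.salary FROM departments p JOIN staff c ON c.dept_id = p.id

Result:
id | name    | salary
---+---------+-------
1  | Finance | 64920 
2  | Legal   | 79922 
3  | Sales   | 160208
4  | Legal   | 143346
5  | Sales   | 60757 
6  | Legal   | 127339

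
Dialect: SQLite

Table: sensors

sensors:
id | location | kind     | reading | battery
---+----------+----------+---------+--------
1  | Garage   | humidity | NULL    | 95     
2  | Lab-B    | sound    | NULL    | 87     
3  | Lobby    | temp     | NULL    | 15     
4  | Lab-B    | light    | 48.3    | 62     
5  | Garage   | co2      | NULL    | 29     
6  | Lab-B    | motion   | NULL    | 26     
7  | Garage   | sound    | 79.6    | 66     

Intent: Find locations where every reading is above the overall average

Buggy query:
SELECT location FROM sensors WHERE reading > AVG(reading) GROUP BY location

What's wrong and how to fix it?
Bug: WHERE evaluates per row before aggregation, so AVG() is unavailable

Fix: Compute the overall average in a scalar subquery and compare each group's MIN against it in HAVING

Corrected query:
SELECT location FROM sensors GROUP BY location HAVING MIN(reading) > (SELECT AVG(reading) FROM sensors)

Result:
location
--------
Garage  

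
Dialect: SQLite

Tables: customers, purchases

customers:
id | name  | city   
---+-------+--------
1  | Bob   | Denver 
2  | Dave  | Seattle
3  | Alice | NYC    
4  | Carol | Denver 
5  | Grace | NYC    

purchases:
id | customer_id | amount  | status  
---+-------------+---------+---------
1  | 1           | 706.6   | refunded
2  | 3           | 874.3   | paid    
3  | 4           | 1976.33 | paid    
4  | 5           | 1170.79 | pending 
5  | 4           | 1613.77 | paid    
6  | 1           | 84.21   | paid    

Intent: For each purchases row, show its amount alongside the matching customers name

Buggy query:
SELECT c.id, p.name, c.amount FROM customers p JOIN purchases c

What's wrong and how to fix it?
Bug: Missing join condition: each purchases row is matched to all customers rows instead of just its own

Fix: Add ON c.customer_id = p.id to the JOIN

Corrected query:
SELECT c.id, p.name, c.amount FROM customers p JOIN purchases c ON c.customer_id = p.id

Result:
id | name  | amount 
---+-------+--------
1  | Bob   | 706.6  
2  | Alice | 874.3  
3  | Carol | 1976.33
4  | Grace | 1170.79
5  | Carol | 1613.77
6  | Bob   | 84.21  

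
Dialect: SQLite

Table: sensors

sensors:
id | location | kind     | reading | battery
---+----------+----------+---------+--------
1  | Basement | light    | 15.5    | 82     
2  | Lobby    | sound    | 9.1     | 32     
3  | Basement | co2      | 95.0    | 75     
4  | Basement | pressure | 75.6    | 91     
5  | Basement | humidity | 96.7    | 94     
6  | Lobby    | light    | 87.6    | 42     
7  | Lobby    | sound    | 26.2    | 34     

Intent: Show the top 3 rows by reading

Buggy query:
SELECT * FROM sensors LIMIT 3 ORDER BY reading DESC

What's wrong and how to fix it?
Bug: LIMIT must come after ORDER BY

Fix: Sort with ORDER BY, then apply LIMIT

Corrected query:
SELECT * FROM sensors ORDER BY reading DESC LIMIT 3

Result:
id | location | kind     | reading | battery
---+----------+----------+---------+--------
5  | Basement | humidity | 96.7    | 94     
3  | Basement | co2      | 95      | 75     
6  | Lobby    | light    | 87.6    | 42     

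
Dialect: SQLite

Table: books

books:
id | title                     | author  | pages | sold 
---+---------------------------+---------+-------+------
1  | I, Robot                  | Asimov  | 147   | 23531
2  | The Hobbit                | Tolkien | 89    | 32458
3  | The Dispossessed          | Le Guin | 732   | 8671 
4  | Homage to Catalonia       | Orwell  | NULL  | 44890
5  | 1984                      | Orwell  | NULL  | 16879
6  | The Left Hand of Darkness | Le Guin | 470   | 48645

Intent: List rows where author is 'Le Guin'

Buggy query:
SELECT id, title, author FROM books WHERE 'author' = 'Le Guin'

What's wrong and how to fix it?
Bug: 'author' in single quotes is a string literal, not the column; the comparison is literal-vs-literal and never true

Fix: Reference the column as author without single quotes

Corrected query:
SELECT id, title, author FROM books WHERE author = 'Le Guin'

Result:
id | title                     | author 
---+---------------------------+--------
3  | The Dispossessed          | Le Guin
6  | The Left Hand of Darkness | Le Guin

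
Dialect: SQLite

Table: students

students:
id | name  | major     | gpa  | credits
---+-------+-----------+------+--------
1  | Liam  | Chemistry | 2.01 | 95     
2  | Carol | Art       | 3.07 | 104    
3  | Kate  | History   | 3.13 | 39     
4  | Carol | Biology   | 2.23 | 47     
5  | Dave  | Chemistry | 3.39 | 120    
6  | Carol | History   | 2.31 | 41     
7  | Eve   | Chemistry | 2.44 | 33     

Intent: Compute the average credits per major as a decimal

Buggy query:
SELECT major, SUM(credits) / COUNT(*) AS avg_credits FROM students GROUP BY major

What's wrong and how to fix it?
Bug: SUM(credits) and COUNT(*) are both integers; the division truncates the fractional part

Fix: Cast one side to REAL so the division keeps the fractional part

Corrected query:
SELECT major, SUM(credits) * 1.0 / COUNT(*) AS avg_credits FROM students GROUP BY major

Result:
major     | avg_credits
----------+------------
Art       | 104        
Biology   | 47         
Chemistry | 82.666667  
History   | 40         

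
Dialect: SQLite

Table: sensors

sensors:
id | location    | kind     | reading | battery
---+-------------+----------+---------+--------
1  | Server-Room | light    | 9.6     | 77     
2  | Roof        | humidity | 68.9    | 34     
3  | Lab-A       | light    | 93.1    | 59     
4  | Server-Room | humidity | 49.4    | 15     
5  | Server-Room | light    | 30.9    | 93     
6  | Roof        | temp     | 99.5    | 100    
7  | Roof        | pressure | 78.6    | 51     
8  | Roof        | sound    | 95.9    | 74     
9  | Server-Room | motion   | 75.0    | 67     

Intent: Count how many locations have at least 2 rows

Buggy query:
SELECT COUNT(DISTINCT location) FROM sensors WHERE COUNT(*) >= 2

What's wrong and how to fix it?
Bug: COUNT(*) cannot appear in WHERE; the per-group count doesn't exist yet

Fix: Use a subquery that GROUPs and filters with HAVING, then count its rows

Corrected query:
SELECT COUNT(*) FROM (SELECT location FROM sensors GROUP BY location HAVING COUNT(*) >= 2)

Result:
COUNT(*)
--------
2       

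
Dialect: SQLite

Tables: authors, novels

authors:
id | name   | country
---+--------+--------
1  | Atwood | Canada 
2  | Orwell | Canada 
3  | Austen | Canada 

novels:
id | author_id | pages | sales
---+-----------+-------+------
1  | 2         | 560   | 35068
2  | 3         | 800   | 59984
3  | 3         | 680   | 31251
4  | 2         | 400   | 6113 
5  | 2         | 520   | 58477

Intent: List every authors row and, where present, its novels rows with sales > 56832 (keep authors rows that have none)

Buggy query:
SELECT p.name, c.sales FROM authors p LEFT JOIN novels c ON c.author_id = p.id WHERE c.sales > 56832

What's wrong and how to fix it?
Bug: Filtering c.sales in WHERE discards the NULL rows produced by LEFT JOIN, turning it into an inner join

Fix: Move the right-table condition into the ON clause so unmatched parents are kept

Corrected query:
SELECT p.name, c.sales FROM authors p LEFT JOIN novels c ON c.author_id = p.id AND c.sales > 56832

Result:
name   | sales
-------+------
Atwood | NULL 
Orwell | 58477
Austen | 59984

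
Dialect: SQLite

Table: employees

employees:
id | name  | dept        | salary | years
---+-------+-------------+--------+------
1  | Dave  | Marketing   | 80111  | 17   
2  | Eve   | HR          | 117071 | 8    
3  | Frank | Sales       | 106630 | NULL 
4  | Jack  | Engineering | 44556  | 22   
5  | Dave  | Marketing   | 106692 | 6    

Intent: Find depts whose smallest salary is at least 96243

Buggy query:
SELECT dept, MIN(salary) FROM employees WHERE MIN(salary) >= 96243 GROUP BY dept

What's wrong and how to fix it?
Bug: Aggregates like MIN are computed per group after WHERE runs

Fix: Replace WHERE with HAVING after the GROUP BY

Corrected query:
SELECT dept, MIN(salary) FROM employees GROUP BY dept HAVING MIN(salary) >= 96243

Result:
dept  | MIN(salary)
------+------------
HR    | 117071     
Sales | 106630     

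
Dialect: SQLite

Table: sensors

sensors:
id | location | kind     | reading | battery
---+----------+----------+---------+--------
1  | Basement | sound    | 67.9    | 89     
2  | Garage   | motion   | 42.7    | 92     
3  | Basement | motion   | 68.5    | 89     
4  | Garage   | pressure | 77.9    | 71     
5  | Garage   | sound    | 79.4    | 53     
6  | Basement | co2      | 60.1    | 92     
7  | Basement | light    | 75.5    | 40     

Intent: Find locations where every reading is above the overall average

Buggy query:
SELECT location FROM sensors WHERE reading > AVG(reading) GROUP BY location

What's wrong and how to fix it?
Bug: WHERE evaluates per row before aggregation, so AVG() is unavailable

Fix: Use a subquery for AVG and a HAVING MIN(...) filter so the condition holds for every row in the group

Corrected query:
SELECT location FROM sensors GROUP BY location HAVING MIN(reading) > (SELECT AVG(reading) FROM sensors)

Result:
(no rows)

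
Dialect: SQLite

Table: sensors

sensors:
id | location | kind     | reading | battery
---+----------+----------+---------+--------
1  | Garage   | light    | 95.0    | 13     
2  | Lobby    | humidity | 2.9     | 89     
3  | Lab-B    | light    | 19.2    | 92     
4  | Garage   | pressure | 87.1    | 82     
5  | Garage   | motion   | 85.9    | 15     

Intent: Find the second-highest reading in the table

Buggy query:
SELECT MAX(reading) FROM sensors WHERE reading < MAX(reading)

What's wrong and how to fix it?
Bug: The inner MAX is an aggregate inside WHERE, which is not allowed

Fix: Compute the overall MAX in a subquery, then take MAX of rows below it

Corrected query:
SELECT MAX(reading) FROM sensors WHERE reading < (SELECT MAX(reading) FROM sensors)

Result:
MAX(reading)
------------
87.1        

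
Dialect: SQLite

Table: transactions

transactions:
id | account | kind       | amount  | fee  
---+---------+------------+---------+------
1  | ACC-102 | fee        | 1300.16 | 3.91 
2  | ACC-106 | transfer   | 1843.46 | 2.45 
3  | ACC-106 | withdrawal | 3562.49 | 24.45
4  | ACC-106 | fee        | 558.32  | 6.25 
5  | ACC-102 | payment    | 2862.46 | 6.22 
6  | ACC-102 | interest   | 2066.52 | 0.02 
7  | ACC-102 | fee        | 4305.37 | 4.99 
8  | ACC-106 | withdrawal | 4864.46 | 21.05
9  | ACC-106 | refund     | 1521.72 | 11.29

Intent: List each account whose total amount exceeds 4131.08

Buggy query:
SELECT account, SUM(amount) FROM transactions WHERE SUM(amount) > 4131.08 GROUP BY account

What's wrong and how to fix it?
Bug: WHERE runs before GROUP BY, so aggregates aren't available there

Fix: Use HAVING (which filters groups after aggregation) instead of WHERE

Corrected query:
SELECT account, SUM(amount) FROM transactions GROUP BY account HAVING SUM(amount) > 4131.08

Result:
account | SUM(amount)
--------+------------
ACC-102 | 10534.51   
ACC-106 | 12350.45   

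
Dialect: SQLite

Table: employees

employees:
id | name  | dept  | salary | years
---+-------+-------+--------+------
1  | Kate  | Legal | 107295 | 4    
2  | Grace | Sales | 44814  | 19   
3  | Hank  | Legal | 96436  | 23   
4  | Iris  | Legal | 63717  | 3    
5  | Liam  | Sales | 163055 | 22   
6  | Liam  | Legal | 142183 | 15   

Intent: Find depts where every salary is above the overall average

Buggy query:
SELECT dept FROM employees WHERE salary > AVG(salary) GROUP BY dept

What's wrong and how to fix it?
Bug: AVG() is an aggregate; it can't sit directly in WHERE

Fix: Compute the overall average in a scalar subquery and compare each group's MIN against it in HAVING

Corrected query:
SELECT dept FROM employees GROUP BY dept HAVING MIN(salary) > (SELECT AVG(salary) FROM employees)

Result:
(no rows)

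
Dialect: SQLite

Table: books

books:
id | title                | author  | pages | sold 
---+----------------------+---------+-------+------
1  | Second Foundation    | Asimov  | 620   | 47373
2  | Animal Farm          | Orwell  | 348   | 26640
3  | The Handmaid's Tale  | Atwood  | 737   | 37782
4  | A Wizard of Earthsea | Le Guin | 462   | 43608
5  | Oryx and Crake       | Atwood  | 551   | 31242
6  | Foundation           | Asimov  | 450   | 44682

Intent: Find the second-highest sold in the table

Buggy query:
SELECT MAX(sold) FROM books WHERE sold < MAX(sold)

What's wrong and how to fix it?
Bug: MAX(sold) on the right of the comparison is an aggregate-in-WHERE error

Fix: Put the inner MAX in a scalar subquery

Corrected query:
SELECT MAX(sold) FROM books WHERE sold < (SELECT MAX(sold) FROM books)

Result:
MAX(sold)
---------
44682    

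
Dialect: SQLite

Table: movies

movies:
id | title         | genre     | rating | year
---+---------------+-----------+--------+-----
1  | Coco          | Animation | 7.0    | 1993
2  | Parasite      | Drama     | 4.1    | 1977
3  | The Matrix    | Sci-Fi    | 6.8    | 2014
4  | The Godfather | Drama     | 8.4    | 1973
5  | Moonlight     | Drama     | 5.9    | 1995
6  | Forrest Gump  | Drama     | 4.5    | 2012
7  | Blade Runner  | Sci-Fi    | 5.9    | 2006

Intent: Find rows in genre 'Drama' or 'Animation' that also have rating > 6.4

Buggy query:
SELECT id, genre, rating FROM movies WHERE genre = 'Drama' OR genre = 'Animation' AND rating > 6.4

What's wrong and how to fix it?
Bug: Without parentheses, AND is evaluated before OR, so the rating filter only applies to the 'Animation' branch

Fix: Add parentheses around the OR so the AND applies to both alternatives

Corrected query:
SELECT id, genre, rating FROM movies WHERE (genre = 'Drama' OR genre = 'Animation') AND rating > 6.4

Result:
id | genre     | rating
---+-----------+-------
1  | Animation | 7     
4  | Drama     | 8.4   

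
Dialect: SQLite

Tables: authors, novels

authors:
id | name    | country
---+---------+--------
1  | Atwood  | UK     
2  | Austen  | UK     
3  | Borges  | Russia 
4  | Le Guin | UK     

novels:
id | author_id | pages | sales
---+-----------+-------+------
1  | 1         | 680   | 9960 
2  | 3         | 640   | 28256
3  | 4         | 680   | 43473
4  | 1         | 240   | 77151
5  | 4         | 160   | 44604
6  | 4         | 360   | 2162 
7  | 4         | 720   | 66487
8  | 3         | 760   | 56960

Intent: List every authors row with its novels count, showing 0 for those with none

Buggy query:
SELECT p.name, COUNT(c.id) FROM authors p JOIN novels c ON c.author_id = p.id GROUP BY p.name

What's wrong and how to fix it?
Bug: An inner join excludes parents with zero children

Fix: Switch to LEFT JOIN to retain unmatched parent rows

Corrected query:
SELECT p.name, COUNT(c.id) FROM authors p LEFT JOIN novels c ON c.author_id = p.id GROUP BY p.name

Result:
name    | COUNT(c.id)
--------+------------
Atwood  | 2          
Austen  | 0          
Borges  | 2          
Le Guin | 4          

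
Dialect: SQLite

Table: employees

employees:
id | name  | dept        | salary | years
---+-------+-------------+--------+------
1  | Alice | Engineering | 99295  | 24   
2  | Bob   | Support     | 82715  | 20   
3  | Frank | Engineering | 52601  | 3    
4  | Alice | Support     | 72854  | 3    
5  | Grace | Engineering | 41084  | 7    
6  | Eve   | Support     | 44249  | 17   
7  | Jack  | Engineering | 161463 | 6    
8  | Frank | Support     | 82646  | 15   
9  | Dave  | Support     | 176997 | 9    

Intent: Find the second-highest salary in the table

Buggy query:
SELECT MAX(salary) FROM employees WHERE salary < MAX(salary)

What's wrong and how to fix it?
Bug: The inner MAX is an aggregate inside WHERE, which is not allowed

Fix: Compute the overall MAX in a subquery, then take MAX of rows below it

Corrected query:
SELECT MAX(salary) FROM employees WHERE salary < (SELECT MAX(salary) FROM employees)

Result:
MAX(salary)
-----------
161463     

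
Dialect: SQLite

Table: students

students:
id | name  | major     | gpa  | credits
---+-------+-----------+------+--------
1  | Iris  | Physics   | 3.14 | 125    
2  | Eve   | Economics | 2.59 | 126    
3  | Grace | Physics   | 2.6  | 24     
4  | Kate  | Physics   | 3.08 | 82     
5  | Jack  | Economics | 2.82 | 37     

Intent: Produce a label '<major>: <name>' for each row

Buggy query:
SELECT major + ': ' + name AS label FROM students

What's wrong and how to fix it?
Bug: SQLite uses || for string concatenation; + coerces text to numbers (yielding 0)

Fix: Replace + with || to concatenate text

Corrected query:
SELECT major || ': ' || name AS label FROM students

Result:
label          
---------------
Physics: Iris  
Economics: Eve 
Physics: Grace 
Physics: Kate  
Economics: Jack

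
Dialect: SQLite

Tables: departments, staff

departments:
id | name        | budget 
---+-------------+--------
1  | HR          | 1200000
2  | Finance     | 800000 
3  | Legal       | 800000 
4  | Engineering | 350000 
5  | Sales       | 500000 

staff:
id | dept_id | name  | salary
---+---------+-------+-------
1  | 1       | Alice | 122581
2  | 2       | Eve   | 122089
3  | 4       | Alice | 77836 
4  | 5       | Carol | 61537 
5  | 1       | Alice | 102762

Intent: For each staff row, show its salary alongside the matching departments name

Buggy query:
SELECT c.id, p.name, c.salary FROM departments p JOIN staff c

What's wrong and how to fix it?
Bug: JOIN with no ON clause produces a cartesian product; every staff row pairs with every departments row

Fix: Add ON c.dept_id = p.id to the JOIN

Corrected query:
SELECT c.id, p.name, c.salary FROM departments p JOIN staff c ON c.dept_id = p.id

Result:
id | name        | salary
---+-------------+-------
1  | HR          | 122581
2  | Finance     | 122089
3  | Engineering | 77836 
4  | Sales       | 61537 
5  | HR          | 102762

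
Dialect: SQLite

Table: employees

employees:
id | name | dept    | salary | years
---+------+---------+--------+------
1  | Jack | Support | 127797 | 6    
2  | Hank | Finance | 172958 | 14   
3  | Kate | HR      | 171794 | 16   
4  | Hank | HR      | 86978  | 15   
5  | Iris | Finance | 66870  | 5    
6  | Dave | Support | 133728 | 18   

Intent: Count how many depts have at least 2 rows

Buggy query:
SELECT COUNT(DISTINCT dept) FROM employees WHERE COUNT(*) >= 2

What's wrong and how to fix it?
Bug: COUNT(*) cannot appear in WHERE; the per-group count doesn't exist yet

Fix: Group first with HAVING COUNT(*) >= 2, then COUNT the resulting groups

Corrected query:
SELECT COUNT(*) FROM (SELECT dept FROM employees GROUP BY dept HAVING COUNT(*) >= 2)

Result:
COUNT(*)
--------
3       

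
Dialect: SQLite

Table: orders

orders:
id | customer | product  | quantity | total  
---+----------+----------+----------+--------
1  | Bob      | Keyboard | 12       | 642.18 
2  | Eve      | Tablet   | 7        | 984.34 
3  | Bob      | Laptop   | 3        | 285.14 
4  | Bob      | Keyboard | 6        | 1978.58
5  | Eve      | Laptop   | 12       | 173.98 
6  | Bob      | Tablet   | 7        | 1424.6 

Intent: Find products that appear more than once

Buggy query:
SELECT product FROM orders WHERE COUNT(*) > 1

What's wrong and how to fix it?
Bug: COUNT(*) is an aggregate and cannot be used in WHERE

Fix: GROUP BY product, then filter groups with HAVING COUNT(*) > 1

Corrected query:
SELECT product FROM orders GROUP BY product HAVING COUNT(*) > 1

Result:
product 
--------
Keyboard
Laptop  
Tablet  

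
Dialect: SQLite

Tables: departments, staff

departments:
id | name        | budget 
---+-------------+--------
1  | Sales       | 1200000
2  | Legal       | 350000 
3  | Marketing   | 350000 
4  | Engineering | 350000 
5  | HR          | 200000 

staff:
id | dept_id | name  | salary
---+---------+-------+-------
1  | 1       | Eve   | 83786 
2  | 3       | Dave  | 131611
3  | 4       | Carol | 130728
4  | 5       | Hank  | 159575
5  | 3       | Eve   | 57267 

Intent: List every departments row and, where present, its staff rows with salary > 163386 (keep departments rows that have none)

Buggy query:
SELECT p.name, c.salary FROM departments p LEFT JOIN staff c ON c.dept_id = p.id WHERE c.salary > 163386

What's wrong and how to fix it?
Bug: Filtering c.salary in WHERE discards the NULL rows produced by LEFT JOIN, turning it into an inner join

Fix: Put 'c.salary > 163386' in the JOIN's ON clause instead of WHERE

Corrected query:
SELECT p.name, c.salary FROM departments p LEFT JOIN staff c ON c.dept_id = p.id AND c.salary > 163386

Result:
name        | salary
------------+-------
Sales       | NULL  
Legal       | NULL  
Marketing   | NULL  
Engineering | NULL  
HR          | NULL  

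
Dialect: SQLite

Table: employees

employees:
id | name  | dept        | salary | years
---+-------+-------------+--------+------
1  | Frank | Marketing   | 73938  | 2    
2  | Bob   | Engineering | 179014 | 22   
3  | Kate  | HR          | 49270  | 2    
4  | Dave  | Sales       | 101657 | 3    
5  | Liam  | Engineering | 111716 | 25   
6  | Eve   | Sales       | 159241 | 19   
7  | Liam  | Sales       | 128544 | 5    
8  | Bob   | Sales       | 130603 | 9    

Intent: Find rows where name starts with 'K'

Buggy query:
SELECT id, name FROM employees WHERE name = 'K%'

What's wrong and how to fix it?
Bug: Wildcards only work with LIKE; '=' treats '%' as a literal character

Fix: Use LIKE for wildcard pattern matching

Corrected query:
SELECT id, name FROM employees WHERE name LIKE 'K%'

Result:
id | name
---+-----
3  | Kate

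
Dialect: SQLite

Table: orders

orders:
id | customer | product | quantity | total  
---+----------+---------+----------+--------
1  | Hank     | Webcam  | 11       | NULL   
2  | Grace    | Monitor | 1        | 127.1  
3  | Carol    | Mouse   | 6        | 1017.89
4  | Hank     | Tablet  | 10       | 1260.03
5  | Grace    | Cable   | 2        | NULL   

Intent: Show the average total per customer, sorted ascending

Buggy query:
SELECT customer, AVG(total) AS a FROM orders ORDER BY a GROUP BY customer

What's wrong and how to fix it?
Bug: ORDER BY appears before GROUP BY; SQL clause order requires GROUP BY first

Fix: Move ORDER BY to the end, after GROUP BY

Corrected query:
SELECT customer, AVG(total) AS a FROM orders GROUP BY customer ORDER BY a

Result:
customer | a      
---------+--------
Grace    | 127.1  
Carol    | 1017.89
Hank     | 1260.03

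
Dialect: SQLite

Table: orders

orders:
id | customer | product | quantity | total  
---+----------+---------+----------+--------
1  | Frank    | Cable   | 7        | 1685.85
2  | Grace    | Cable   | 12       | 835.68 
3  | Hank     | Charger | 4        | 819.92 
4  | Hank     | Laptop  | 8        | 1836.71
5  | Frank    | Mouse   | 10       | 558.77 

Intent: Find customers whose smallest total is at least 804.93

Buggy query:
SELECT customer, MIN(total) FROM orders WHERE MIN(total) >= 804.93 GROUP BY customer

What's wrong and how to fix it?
Bug: Aggregates like MIN are computed per group after WHERE runs

Fix: Use HAVING for the per-group MIN condition

Corrected query:
SELECT customer, MIN(total) FROM orders GROUP BY customer HAVING MIN(total) >= 804.93

Result:
customer | MIN(total)
---------+-----------
Grace    | 835.68    
Hank     | 819.92    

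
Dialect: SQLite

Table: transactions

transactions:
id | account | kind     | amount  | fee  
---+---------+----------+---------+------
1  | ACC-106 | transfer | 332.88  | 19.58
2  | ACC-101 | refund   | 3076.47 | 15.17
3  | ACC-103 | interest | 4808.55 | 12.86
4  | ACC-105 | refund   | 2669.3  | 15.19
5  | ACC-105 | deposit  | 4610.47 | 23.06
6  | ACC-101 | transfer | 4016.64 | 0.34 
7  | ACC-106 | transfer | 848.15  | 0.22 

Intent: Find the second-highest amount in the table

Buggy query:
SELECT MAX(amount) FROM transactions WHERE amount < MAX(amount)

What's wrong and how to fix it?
Bug: The inner MAX is an aggregate inside WHERE, which is not allowed

Fix: Compute the overall MAX in a subquery, then take MAX of rows below it

Corrected query:
SELECT MAX(amount) FROM transactions WHERE amount < (SELECT MAX(amount) FROM transactions)

Result:
MAX(amount)
-----------
4610.47    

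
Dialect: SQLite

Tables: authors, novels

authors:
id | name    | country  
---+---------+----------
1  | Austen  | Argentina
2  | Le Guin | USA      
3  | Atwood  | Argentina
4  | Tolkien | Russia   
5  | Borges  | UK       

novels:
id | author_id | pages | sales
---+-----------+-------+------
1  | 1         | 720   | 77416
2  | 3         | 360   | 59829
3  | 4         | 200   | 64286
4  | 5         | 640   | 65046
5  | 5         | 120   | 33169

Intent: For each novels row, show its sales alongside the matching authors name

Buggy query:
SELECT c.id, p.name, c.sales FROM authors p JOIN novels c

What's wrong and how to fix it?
Bug: Missing join condition: each novels row is matched to all authors rows instead of just its own

Fix: Add ON c.author_id = p.id to the JOIN

Corrected query:
SELECT c.id, p.name, c.sales FROM authors p JOIN novels c ON c.author_id = p.id

Result:
id | name    | sales
---+---------+------
1  | Austen  | 77416
2  | Atwood  | 59829
3  | Tolkien | 64286
4  | Borges  | 65046
5  | Borges  | 33169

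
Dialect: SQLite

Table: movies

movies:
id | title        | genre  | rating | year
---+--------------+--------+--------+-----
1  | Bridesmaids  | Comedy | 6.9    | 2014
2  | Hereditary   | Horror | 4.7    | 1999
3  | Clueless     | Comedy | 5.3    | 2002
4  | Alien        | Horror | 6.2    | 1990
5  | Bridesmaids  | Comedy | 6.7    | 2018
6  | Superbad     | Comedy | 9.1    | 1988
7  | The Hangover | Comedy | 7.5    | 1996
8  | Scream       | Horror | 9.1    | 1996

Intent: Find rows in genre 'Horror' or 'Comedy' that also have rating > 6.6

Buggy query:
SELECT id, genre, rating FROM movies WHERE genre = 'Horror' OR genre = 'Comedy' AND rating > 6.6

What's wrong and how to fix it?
Bug: AND binds tighter than OR, so this parses as genre = 'Horror' OR (genre = 'Comedy' AND rating > 6.6)

Fix: Group the OR with parentheses (or use IN), then AND the threshold

Corrected query:
SELECT id, genre, rating FROM movies WHERE (genre = 'Horror' OR genre = 'Comedy') AND rating > 6.6

Result:
id | genre  | rating
---+--------+-------
1  | Comedy | 6.9   
5  | Comedy | 6.7   
6  | Comedy | 9.1   
7  | Comedy | 7.5   
8  | Horror | 9.1   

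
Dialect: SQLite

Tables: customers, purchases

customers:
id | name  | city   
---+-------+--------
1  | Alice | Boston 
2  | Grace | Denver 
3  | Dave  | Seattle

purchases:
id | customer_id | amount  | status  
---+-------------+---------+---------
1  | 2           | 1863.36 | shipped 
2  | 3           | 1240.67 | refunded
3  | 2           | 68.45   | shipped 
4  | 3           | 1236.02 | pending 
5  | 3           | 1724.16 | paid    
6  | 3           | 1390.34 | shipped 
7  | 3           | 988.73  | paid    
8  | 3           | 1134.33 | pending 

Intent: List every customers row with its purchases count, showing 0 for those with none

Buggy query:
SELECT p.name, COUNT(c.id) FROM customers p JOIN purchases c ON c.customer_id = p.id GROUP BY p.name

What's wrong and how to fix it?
Bug: INNER JOIN drops customers rows that have no matching purchases rows

Fix: Use LEFT JOIN so parents without children still appear (COUNT(c.id) gives 0)

Corrected query:
SELECT p.name, COUNT(c.id) FROM customers p LEFT JOIN purchases c ON c.customer_id = p.id GROUP BY p.name

Result:
name  | COUNT(c.id)
------+------------
Alice | 0          
Dave  | 6          
Grace | 2          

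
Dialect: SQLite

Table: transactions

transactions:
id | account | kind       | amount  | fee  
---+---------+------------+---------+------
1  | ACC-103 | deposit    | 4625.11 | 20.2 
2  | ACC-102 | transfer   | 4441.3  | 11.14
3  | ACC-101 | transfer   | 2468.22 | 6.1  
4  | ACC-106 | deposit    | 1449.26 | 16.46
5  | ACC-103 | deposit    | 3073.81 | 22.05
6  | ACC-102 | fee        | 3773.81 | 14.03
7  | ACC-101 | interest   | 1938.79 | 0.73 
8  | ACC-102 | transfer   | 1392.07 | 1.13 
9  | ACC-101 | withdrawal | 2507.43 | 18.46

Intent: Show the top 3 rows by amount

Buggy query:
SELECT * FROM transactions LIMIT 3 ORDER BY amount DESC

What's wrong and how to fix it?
Bug: LIMIT must come after ORDER BY

Fix: Sort with ORDER BY, then apply LIMIT

Corrected query:
SELECT * FROM transactions ORDER BY amount DESC LIMIT 3

Result:
id | account | kind     | amount  | fee  
---+---------+----------+---------+------
1  | ACC-103 | deposit  | 4625.11 | 20.2 
2  | ACC-102 | transfer | 4441.3  | 11.14
6  | ACC-102 | fee      | 3773.81 | 14.03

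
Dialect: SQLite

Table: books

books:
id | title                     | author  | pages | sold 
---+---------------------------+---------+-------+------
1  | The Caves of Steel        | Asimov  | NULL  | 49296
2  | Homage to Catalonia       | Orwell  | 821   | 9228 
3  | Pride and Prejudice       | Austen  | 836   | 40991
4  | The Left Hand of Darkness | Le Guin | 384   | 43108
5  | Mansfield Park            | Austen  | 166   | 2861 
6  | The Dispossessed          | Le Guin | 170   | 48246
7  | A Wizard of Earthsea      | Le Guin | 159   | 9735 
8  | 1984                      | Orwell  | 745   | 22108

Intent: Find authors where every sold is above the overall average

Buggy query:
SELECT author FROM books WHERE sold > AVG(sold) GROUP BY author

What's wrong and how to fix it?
Bug: WHERE evaluates per row before aggregation, so AVG() is unavailable

Fix: Use a subquery for AVG and a HAVING MIN(...) filter so the condition holds for every row in the group

Corrected query:
SELECT author FROM books GROUP BY author HAVING MIN(sold) > (SELECT AVG(sold) FROM books)

Result:
author
------
Asimov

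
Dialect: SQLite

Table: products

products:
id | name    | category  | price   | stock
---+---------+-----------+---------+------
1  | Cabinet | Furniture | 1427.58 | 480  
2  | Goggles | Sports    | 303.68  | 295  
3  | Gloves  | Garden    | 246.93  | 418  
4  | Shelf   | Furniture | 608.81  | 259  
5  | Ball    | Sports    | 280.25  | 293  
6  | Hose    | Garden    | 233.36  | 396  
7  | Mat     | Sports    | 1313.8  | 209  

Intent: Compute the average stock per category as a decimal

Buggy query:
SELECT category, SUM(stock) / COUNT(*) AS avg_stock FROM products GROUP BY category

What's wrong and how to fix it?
Bug: Both operands are integers, so '/' performs integer division and truncates

Fix: Multiply by 1.0 (or CAST to REAL) to force floating-point division

Corrected query:
SELECT category, SUM(stock) * 1.0 / COUNT(*) AS avg_stock FROM products GROUP BY category

Result:
category  | avg_stock 
----------+-----------
Furniture | 369.5     
Garden    | 407       
Sports    | 265.666667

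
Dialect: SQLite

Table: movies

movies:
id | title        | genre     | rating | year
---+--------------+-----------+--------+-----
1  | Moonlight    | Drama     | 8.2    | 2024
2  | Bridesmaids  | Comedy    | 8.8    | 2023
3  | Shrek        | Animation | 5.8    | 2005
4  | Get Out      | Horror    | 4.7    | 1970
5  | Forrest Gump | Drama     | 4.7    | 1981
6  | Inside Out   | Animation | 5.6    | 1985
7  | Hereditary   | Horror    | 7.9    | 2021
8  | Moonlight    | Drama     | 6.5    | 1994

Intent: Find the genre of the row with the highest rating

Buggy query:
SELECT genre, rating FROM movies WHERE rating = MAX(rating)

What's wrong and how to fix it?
Bug: WHERE is evaluated per row; an aggregate over the whole table isn't defined there

Fix: Use a subquery: WHERE rating = (SELECT MAX(rating) FROM movies)

Corrected query:
SELECT genre, rating FROM movies WHERE rating = (SELECT MAX(rating) FROM movies)

Result:
genre  | rating
-------+-------
Comedy | 8.8   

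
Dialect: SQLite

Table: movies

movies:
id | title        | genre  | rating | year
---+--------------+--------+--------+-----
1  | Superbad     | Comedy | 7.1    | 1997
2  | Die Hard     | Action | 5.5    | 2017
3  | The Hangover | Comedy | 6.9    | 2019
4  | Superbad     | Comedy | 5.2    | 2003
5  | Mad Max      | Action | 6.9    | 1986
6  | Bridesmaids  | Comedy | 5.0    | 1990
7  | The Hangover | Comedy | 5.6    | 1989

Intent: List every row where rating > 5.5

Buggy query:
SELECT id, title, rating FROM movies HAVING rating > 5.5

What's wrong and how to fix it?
Bug: HAVING filters the output of aggregation, but this query has no GROUP BY and no aggregate functions, so SQLite rejects it (HAVING clause on a non-aggregate query); the condition here is per row

Fix: Replace HAVING with WHERE since the condition applies to individual rows

Corrected query:
SELECT id, title, rating FROM movies WHERE rating > 5.5

Result:
id | title        | rating
---+--------------+-------
1  | Superbad     | 7.1   
3  | The Hangover | 6.9   
5  | Mad Max      | 6.9   
7  | The Hangover | 5.6   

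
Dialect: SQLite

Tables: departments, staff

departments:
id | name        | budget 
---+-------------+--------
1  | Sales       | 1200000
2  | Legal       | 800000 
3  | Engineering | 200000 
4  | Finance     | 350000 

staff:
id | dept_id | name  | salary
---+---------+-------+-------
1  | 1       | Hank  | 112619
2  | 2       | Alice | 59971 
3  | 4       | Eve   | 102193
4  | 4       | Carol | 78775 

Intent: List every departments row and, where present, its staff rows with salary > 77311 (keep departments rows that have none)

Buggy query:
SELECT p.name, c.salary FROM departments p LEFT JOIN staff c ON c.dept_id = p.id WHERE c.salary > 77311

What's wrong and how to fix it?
Bug: A WHERE condition on the right-hand table after LEFT JOIN drops unmatched parents

Fix: Move the right-table condition into the ON clause so unmatched parents are kept

Corrected query:
SELECT p.name, c.salary FROM departments p LEFT JOIN staff c ON c.dept_id = p.id AND c.salary > 77311

Result:
name        | salary
------------+-------
Sales       | 112619
Legal       | NULL  
Engineering | NULL  
Finance     | 78775 
Finance     | 102193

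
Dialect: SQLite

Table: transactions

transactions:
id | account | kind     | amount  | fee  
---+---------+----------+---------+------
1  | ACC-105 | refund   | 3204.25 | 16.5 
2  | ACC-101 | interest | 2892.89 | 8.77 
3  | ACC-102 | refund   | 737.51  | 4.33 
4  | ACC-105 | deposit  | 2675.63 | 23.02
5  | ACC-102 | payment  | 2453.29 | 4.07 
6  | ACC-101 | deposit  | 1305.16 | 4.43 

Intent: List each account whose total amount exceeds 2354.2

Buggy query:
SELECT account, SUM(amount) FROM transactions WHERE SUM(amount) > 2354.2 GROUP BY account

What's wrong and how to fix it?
Bug: WHERE runs before GROUP BY, so aggregates aren't available there

Fix: Move the aggregate condition to a HAVING clause

Corrected query:
SELECT account, SUM(amount) FROM transactions GROUP BY account HAVING SUM(amount) > 2354.2

Result:
account | SUM(amount)
--------+------------
ACC-101 | 4198.05    
ACC-102 | 3190.8     
ACC-105 | 5879.88    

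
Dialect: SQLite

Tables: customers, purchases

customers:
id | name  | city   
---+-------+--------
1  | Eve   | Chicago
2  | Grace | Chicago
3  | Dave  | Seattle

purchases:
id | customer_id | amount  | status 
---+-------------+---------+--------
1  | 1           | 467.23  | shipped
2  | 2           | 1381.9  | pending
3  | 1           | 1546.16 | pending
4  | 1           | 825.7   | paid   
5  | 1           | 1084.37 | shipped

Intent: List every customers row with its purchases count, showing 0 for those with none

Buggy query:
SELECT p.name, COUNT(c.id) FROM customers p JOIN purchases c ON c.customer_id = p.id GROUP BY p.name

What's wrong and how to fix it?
Bug: INNER JOIN drops customers rows that have no matching purchases rows

Fix: Use LEFT JOIN so parents without children still appear (COUNT(c.id) gives 0)

Corrected query:
SELECT p.name, COUNT(c.id) FROM customers p LEFT JOIN purchases c ON c.customer_id = p.id GROUP BY p.name

Result:
name  | COUNT(c.id)
------+------------
Dave  | 0          
Eve   | 4          
Grace | 1          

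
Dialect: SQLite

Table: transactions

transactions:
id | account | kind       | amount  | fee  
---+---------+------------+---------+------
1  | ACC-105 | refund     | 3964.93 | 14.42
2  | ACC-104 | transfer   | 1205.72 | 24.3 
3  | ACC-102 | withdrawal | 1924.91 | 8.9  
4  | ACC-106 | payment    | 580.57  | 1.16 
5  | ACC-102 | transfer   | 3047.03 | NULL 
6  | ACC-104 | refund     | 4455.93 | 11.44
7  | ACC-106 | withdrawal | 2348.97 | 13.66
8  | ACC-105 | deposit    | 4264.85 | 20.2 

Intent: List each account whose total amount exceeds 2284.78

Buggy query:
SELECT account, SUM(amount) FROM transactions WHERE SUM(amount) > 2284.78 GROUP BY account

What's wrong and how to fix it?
Bug: Aggregate functions cannot appear in a WHERE clause

Fix: Use HAVING (which filters groups after aggregation) instead of WHERE

Corrected query:
SELECT account, SUM(amount) FROM transactions GROUP BY account HAVING SUM(amount) > 2284.78

Result:
account | SUM(amount)
--------+------------
ACC-102 | 4971.94    
ACC-104 | 5661.65    
ACC-105 | 8229.78    
ACC-106 | 2929.54    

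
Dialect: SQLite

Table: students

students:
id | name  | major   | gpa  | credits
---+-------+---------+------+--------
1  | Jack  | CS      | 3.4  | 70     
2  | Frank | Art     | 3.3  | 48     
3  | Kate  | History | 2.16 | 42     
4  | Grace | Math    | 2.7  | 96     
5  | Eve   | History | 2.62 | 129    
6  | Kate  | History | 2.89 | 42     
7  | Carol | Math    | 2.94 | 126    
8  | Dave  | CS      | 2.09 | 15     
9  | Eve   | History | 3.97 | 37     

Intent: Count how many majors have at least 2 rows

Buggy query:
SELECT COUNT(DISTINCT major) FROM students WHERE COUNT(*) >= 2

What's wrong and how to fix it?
Bug: WHERE filters individual rows, not groups, so a group-level COUNT is invalid there

Fix: Use a subquery that GROUPs and filters with HAVING, then count its rows

Corrected query:
SELECT COUNT(*) FROM (SELECT major FROM students GROUP BY major HAVING COUNT(*) >= 2)

Result:
COUNT(*)
--------
3       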